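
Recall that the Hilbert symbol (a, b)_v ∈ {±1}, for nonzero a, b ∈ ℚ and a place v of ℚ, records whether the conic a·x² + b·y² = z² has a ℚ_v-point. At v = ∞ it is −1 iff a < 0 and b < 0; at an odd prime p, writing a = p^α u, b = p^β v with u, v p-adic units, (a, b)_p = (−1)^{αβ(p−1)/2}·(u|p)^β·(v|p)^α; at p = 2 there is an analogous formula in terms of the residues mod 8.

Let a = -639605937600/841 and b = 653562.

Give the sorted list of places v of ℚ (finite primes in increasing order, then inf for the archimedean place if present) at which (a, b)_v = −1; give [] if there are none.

[3, 13]

Mod squares: a ≡ -31, b ≡ 1482. Check v ∈ {∞, 2, 3, 5, 7, 13, 19, 29, 31}.
v=31: a=31^1·(≡13), b=31^0·(≡20) mod 31; (13|31)=-1, (20|31)=+1; (−1)^{1·0·15}·(-1)^0·(+1)^1 = +1.
v=5: a=5^2·(≡1), b=5^0·(≡2) mod 5; (1|5)=+1, (2|5)=-1; (−1)^{2·0·2}·(+1)^0·(-1)^2 = +1.
v=3: a=3^6·(≡2), b=3^3·(≡2) mod 3; (2|3)=-1, (2|3)=-1; (−1)^{6·3·1}·(-1)^3·(-1)^6 = -1.
v=29: a=29^-2·(≡11), b=29^0·(≡18) mod 29; (11|29)=-1, (18|29)=-1; (−1)^{-2·0·14}·(-1)^0·(-1)^-2 = +1.
v=7: a=7^2·(≡1), b=7^2·(≡3) mod 7; (1|7)=+1, (3|7)=-1; (−1)^{2·2·3}·(+1)^2·(-1)^2 = +1.
v=∞: -31 < 0 and 1482 > 0  ⇒  (a,b)_∞ = +1.
v=13: a=13^0·(≡8), b=13^1·(≡3) mod 13; (8|13)=-1, (3|13)=+1; (−1)^{0·1·6}·(-1)^1·(+1)^0 = -1.
v=2: v_2(a)=6, v_2(b)=1; units ≡ 1, 5 (mod 8); ε·ε+αω+βω = 0·0+6·1+1·0 ≡ 0  ⇒  (a,b)_2 = +1.
v=19: a=19^2·(≡17), b=19^1·(≡8) mod 19; (17|19)=+1, (8|19)=-1; (−1)^{2·1·9}·(+1)^1·(-1)^2 = +1.
Ram(-31, 1482) = {3, 13}; no ℚ_3-point on the conic.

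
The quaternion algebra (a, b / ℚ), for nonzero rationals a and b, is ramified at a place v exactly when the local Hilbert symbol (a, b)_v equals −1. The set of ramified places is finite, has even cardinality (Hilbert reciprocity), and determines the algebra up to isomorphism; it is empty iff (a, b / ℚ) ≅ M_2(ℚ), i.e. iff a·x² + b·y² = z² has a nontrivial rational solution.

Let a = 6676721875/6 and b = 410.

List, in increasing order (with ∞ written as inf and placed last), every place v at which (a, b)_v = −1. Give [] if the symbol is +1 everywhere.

[2, 3, 5, 41]

Mod squares: a ≡ 38130, b ≡ 410. Check v ∈ {∞, 2, 3, 5, 31, 41}.
v=3: a=3^-1·(≡2), b=3^0·(≡2) mod 3; (2|3)=-1, (2|3)=-1; (−1)^{-1·0·1}·(-1)^0·(-1)^-1 = -1.
v=∞: 38130 > 0 and 410 > 0  ⇒  (a,b)_∞ = +1.
v=31: a=31^1·(≡23), b=31^0·(≡7) mod 31; (23|31)=-1, (7|31)=+1; (−1)^{1·0·15}·(-1)^0·(+1)^1 = +1.
v=5: a=5^5·(≡1), b=5^1·(≡2) mod 5; (1|5)=+1, (2|5)=-1; (−1)^{5·1·2}·(+1)^1·(-1)^5 = -1.
v=41: a=41^3·(≡26), b=41^1·(≡10) mod 41; (26|41)=-1, (10|41)=+1; (−1)^{3·1·20}·(-1)^1·(+1)^3 = -1.
v=2: v_2(a)=-1, v_2(b)=1; units ≡ 1, 5 (mod 8); ε·ε+αω+βω = 0·0+-1·1+1·0 ≡ 1  ⇒  (a,b)_2 = -1.
Ram(38130, 410) = {2, 3, 5, 41}; no ℚ_2-point on the conic.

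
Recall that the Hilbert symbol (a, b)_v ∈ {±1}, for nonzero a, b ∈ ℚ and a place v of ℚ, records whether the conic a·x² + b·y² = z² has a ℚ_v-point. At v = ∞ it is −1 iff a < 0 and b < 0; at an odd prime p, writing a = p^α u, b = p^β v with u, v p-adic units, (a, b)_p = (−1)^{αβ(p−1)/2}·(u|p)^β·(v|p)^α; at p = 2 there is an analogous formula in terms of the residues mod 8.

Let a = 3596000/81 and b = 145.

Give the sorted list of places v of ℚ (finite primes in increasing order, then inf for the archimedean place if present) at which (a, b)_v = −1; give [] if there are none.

[5, 31]

Mod squares: a ≡ 8990, b ≡ 145. Check v ∈ {∞, 2, 3, 5, 29, 31}.
v=3: a=3^-4·(≡2), b=3^0·(≡1) mod 3; (2|3)=-1, (1|3)=+1; (−1)^{-4·0·1}·(-1)^0·(+1)^-4 = +1.
v=∞: 8990 > 0 and 145 > 0  ⇒  (a,b)_∞ = +1.
v=29: a=29^1·(≡20), b=29^1·(≡5) mod 29; (20|29)=+1, (5|29)=+1; (−1)^{1·1·14}·(+1)^1·(+1)^1 = +1.
v=5: a=5^3·(≡3), b=5^1·(≡4) mod 5; (3|5)=-1, (4|5)=+1; (−1)^{3·1·2}·(-1)^1·(+1)^3 = -1.
v=31: a=31^1·(≡26), b=31^0·(≡21) mod 31; (26|31)=-1, (21|31)=-1; (−1)^{1·0·15}·(-1)^0·(-1)^1 = -1.
v=2: v_2(a)=5, v_2(b)=0; units ≡ 7, 1 (mod 8); ε·ε+αω+βω = 1·0+5·0+0·0 ≡ 0  ⇒  (a,b)_2 = +1.
Ram(8990, 145) = {5, 31}; no ℚ_5-point on the conic.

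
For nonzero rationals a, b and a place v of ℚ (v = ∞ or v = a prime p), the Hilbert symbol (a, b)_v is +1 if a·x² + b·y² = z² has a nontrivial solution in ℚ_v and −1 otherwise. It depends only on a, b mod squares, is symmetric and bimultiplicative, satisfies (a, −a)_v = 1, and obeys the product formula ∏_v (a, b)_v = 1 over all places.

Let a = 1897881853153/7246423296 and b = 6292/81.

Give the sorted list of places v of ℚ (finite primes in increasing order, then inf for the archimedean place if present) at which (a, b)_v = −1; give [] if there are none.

[7, 19]

Mod squares: a ≡ 2028117, b ≡ 13. Check v ∈ {∞, 2, 3, 7, 11, 13, 17, 19, 23, 31, 43}.
v=23: a=23^1·(≡10), b=23^0·(≡3) mod 23; (10|23)=-1, (3|23)=+1; (−1)^{1·0·11}·(-1)^0·(+1)^1 = +1.
v=7: a=7^-1·(≡4), b=7^0·(≡5) mod 7; (4|7)=+1, (5|7)=-1; (−1)^{-1·0·3}·(+1)^0·(-1)^-1 = -1.
v=∞: 2028117 > 0 and 13 > 0  ⇒  (a,b)_∞ = +1.
v=43: a=43^-2·(≡8), b=43^0·(≡23) mod 43; (8|43)=-1, (23|43)=+1; (−1)^{-2·0·21}·(-1)^0·(+1)^-2 = +1.
v=17: a=17^1·(≡10), b=17^0·(≡8) mod 17; (10|17)=-1, (8|17)=+1; (−1)^{1·0·8}·(-1)^0·(+1)^1 = +1.
v=2: v_2(a)=-8, v_2(b)=2; units ≡ 5, 5 (mod 8); ε·ε+αω+βω = 0·0+-8·1+2·1 ≡ 0  ⇒  (a,b)_2 = +1.
v=11: a=11^2·(≡9), b=11^2·(≡2) mod 11; (9|11)=+1, (2|11)=-1; (−1)^{2·2·5}·(+1)^2·(-1)^2 = +1.
v=19: a=19^1·(≡5), b=19^0·(≡12) mod 19; (5|19)=+1, (12|19)=-1; (−1)^{1·0·9}·(+1)^0·(-1)^1 = -1.
v=13: a=13^3·(≡10), b=13^1·(≡1) mod 13; (10|13)=+1, (1|13)=+1; (−1)^{3·1·6}·(+1)^1·(+1)^3 = +1.
v=3: a=3^-7·(≡1), b=3^-4·(≡1) mod 3; (1|3)=+1, (1|3)=+1; (−1)^{-7·-4·1}·(+1)^-4·(+1)^-7 = +1.
v=31: a=31^2·(≡9), b=31^0·(≡13) mod 31; (9|31)=+1, (13|31)=-1; (−1)^{2·0·15}·(+1)^0·(-1)^2 = +1.
|Ram(2028117, 13)| = 2, even; anisotropic at {7, 19}.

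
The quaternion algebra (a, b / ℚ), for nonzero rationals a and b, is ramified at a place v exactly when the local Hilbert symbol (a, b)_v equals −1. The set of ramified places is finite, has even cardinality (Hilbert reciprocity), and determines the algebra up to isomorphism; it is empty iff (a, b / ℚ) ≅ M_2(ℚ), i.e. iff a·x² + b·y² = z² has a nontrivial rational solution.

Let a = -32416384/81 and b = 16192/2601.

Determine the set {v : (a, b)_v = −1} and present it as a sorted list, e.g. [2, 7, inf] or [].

Mod squares: a ≡ -4186, b ≡ 253. Check v ∈ {∞, 2, 3, 7, 11, 13, 17, 23}.
v=11: a=11^2·(≡3), b=11^1·(≡4) mod 11; (3|11)=+1, (4|11)=+1; (−1)^{2·1·5}·(+1)^1·(+1)^2 = +1.
v=17: a=17^0·(≡9), b=17^-2·(≡16) mod 17; (9|17)=+1, (16|17)=+1; (−1)^{0·-2·8}·(+1)^-2·(+1)^0 = +1.
v=13: a=13^1·(≡9), b=13^0·(≡7) mod 13; (9|13)=+1, (7|13)=-1; (−1)^{1·0·6}·(+1)^0·(-1)^1 = -1.
v=23: a=23^1·(≡18), b=23^1·(≡7) mod 23; (18|23)=+1, (7|23)=-1; (−1)^{1·1·11}·(+1)^1·(-1)^1 = +1.
v=2: v_2(a)=7, v_2(b)=6; units ≡ 3, 5 (mod 8); ε·ε+αω+βω = 1·0+7·1+6·1 ≡ 1  ⇒  (a,b)_2 = -1.
v=∞: -4186 < 0 and 253 > 0  ⇒  (a,b)_∞ = +1.
v=7: a=7^1·(≡2), b=7^0·(≡2) mod 7; (2|7)=+1, (2|7)=+1; (−1)^{1·0·3}·(+1)^0·(+1)^1 = +1.
v=3: a=3^-4·(≡2), b=3^-2·(≡1) mod 3; (2|3)=-1, (1|3)=+1; (−1)^{-4·-2·1}·(-1)^-2·(+1)^-4 = +1.
(-4186, 253 / ℚ) ramifies at {2, 13}: a division algebra.

[2, 13]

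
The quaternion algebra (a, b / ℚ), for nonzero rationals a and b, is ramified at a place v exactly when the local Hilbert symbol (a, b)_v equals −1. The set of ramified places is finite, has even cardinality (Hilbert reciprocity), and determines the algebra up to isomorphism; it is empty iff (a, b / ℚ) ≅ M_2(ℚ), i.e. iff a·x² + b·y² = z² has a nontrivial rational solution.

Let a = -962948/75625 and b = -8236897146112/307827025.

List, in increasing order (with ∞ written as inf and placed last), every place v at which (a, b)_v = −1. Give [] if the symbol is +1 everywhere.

Mod squares: a ≡ -17, b ≡ -1333. Check v ∈ {∞, 2, 5, 7, 11, 17, 29, 31, 43}.
v=∞: -17 < 0 and -1333 < 0  ⇒  (a,b)_∞ = -1.
v=11: a=11^-2·(≡4), b=11^-4·(≡9) mod 11; (4|11)=+1, (9|11)=+1; (−1)^{-2·-4·5}·(+1)^-4·(+1)^-2 = +1.
v=31: a=31^0·(≡10), b=31^1·(≡7) mod 31; (10|31)=+1, (7|31)=+1; (−1)^{0·1·15}·(+1)^1·(+1)^0 = +1.
v=17: a=17^3·(≡16), b=17^6·(≡10) mod 17; (16|17)=+1, (10|17)=-1; (−1)^{3·6·8}·(+1)^6·(-1)^3 = -1.
v=2: v_2(a)=2, v_2(b)=8; units ≡ 7, 3 (mod 8); ε·ε+αω+βω = 1·1+2·1+8·0 ≡ 1  ⇒  (a,b)_2 = -1.
v=5: a=5^-4·(≡2), b=5^-2·(≡3) mod 5; (2|5)=-1, (3|5)=-1; (−1)^{-4·-2·2}·(-1)^-2·(-1)^-4 = +1.
v=43: a=43^0·(≡22), b=43^1·(≡20) mod 43; (22|43)=-1, (20|43)=-1; (−1)^{0·1·21}·(-1)^1·(-1)^0 = -1.
v=29: a=29^0·(≡17), b=29^-2·(≡13) mod 29; (17|29)=-1, (13|29)=+1; (−1)^{0·-2·14}·(-1)^-2·(+1)^0 = +1.
v=7: a=7^2·(≡1), b=7^0·(≡1) mod 7; (1|7)=+1, (1|7)=+1; (−1)^{2·0·3}·(+1)^0·(+1)^2 = +1.
|Ram(-17, -1333)| = 4, even; anisotropic at {2, 17, 43, ∞}.

[2, 17, 43, inf]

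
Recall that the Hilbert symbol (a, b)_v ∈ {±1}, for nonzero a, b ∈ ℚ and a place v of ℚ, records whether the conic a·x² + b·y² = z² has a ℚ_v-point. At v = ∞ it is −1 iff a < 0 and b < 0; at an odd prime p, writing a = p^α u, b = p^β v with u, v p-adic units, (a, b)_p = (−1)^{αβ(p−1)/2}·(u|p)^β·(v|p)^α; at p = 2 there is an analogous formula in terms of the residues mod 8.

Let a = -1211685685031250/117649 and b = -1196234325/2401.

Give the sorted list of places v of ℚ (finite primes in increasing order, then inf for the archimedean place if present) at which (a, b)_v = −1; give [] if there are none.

[13, inf]

Mod squares: a ≡ -2, b ≡ -7293. Check v ∈ {∞, 2, 3, 5, 7, 11, 13, 17}.
v=17: a=17^2·(≡1), b=17^1·(≡8) mod 17; (1|17)=+1, (8|17)=+1; (−1)^{2·1·8}·(+1)^1·(+1)^2 = +1.
v=7: a=7^-6·(≡5), b=7^-4·(≡1) mod 7; (5|7)=-1, (1|7)=+1; (−1)^{-6·-4·3}·(-1)^-4·(+1)^-6 = +1.
v=∞: -2 < 0 and -7293 < 0  ⇒  (a,b)_∞ = -1.
v=2: v_2(a)=1, v_2(b)=0; units ≡ 7, 3 (mod 8); ε·ε+αω+βω = 1·1+1·1+0·0 ≡ 0  ⇒  (a,b)_2 = +1.
v=11: a=11^2·(≡4), b=11^1·(≡7) mod 11; (4|11)=+1, (7|11)=-1; (−1)^{2·1·5}·(+1)^1·(-1)^2 = +1.
v=3: a=3^8·(≡1), b=3^9·(≡2) mod 3; (1|3)=+1, (2|3)=-1; (−1)^{8·9·1}·(+1)^9·(-1)^8 = +1.
v=5: a=5^6·(≡2), b=5^2·(≡2) mod 5; (2|5)=-1, (2|5)=-1; (−1)^{6·2·2}·(-1)^2·(-1)^6 = +1.
v=13: a=13^2·(≡5), b=13^1·(≡2) mod 13; (5|13)=-1, (2|13)=-1; (−1)^{2·1·6}·(-1)^1·(-1)^2 = -1.
|Ram(-2, -7293)| = 2, even; anisotropic at {13, ∞}.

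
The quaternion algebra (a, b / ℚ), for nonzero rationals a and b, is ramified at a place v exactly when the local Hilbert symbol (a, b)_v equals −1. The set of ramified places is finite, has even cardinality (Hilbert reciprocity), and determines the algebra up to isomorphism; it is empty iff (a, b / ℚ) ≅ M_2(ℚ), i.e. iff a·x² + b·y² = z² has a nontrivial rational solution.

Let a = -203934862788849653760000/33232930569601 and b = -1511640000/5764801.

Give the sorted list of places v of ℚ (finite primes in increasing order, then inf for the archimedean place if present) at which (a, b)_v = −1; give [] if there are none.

(a, b) ≡ (-172159, -4199) mod (ℚ^×)²; places V = {2, 3, 5, 7, 13, 17, 19, 41, ∞}.
(a,b)_17: α=3, u≡14; β=1, v≡4 (mod 17); (14|17)=-1, (4|17)=+1; sign (−1)^0·-1^1·+1^3 = -1.
(a,b)_∞: sgn(-172159)=−, sgn(-4199)=−, so -1.
(a,b)_5: α=4, u≡4; β=4, v≡1 (mod 5); (4|5)=+1, (1|5)=+1; sign (−1)^0·+1^4·+1^4 = +1.
(a,b)_2: α=14, β=6; u≡1, v≡1 (mod 8); ε(u)ε(v)=0·0, αω(v)=14·0, βω(u)=6·0; sum ≡ 0  ⇒  +1.
(a,b)_19: α=3, u≡18; β=1, v≡1 (mod 19); (18|19)=-1, (1|19)=+1; sign (−1)^1·-1^1·+1^3 = +1.
(a,b)_7: α=-16, u≡5; β=-8, v≡4 (mod 7); (5|7)=-1, (4|7)=+1; sign (−1)^0·-1^-8·+1^-16 = +1.
(a,b)_13: α=3, u≡12; β=1, v≡7 (mod 13); (12|13)=+1, (7|13)=-1; sign (−1)^0·+1^1·-1^3 = -1.
(a,b)_3: α=8, u≡2; β=2, v≡1 (mod 3); (2|3)=-1, (1|3)=+1; sign (−1)^0·-1^2·+1^8 = +1.
(a,b)_41: α=1, u≡12; β=0, v≡3 (mod 41); (12|41)=-1, (3|41)=-1; sign (−1)^0·-1^0·-1^1 = -1.
|Ram(-172159, -4199)| = 4, even; anisotropic at {13, 17, 41, ∞}.

[13, 17, 41, inf]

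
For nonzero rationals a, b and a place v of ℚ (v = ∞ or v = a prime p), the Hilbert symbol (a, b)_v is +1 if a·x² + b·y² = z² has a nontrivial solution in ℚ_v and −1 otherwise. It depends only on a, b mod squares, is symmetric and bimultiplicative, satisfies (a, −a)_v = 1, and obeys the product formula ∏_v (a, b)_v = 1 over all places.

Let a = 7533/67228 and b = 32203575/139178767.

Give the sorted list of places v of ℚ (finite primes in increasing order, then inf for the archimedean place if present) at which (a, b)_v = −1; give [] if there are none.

Mod squares: a ≡ 651, b ≡ 12369. Check v ∈ {∞, 2, 3, 5, 7, 13, 19, 31}.
v=5: a=5^0·(≡1), b=5^2·(≡4) mod 5; (1|5)=+1, (4|5)=+1; (−1)^{0·2·2}·(+1)^2·(+1)^0 = +1.
v=13: a=13^0·(≡9), b=13^-2·(≡11) mod 13; (9|13)=+1, (11|13)=-1; (−1)^{0·-2·6}·(+1)^-2·(-1)^0 = +1.
v=3: a=3^5·(≡1), b=3^7·(≡1) mod 3; (1|3)=+1, (1|3)=+1; (−1)^{5·7·1}·(+1)^7·(+1)^5 = -1.
v=19: a=19^0·(≡11), b=19^1·(≡6) mod 19; (11|19)=+1, (6|19)=+1; (−1)^{0·1·9}·(+1)^1·(+1)^0 = +1.
v=2: v_2(a)=-2, v_2(b)=0; units ≡ 3, 1 (mod 8); ε·ε+αω+βω = 1·0+-2·0+0·1 ≡ 0  ⇒  (a,b)_2 = +1.
v=∞: 651 > 0 and 12369 > 0  ⇒  (a,b)_∞ = +1.
v=31: a=31^1·(≡23), b=31^1·(≡24) mod 31; (23|31)=-1, (24|31)=-1; (−1)^{1·1·15}·(-1)^1·(-1)^1 = -1.
v=7: a=7^-5·(≡2), b=7^-7·(≡5) mod 7; (2|7)=+1, (5|7)=-1; (−1)^{-5·-7·3}·(+1)^-7·(-1)^-5 = +1.
|Ram(651, 12369)| = 2, even; anisotropic at {3, 31}.

[3, 31]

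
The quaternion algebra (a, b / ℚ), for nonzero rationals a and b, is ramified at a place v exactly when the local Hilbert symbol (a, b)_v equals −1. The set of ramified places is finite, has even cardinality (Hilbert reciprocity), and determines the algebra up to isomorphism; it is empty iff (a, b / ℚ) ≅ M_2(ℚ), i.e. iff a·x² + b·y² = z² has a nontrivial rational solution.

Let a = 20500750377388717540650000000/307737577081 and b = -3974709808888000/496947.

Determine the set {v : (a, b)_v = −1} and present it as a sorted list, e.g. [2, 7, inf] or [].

(a, b) ≡ (106, -320385) mod (ℚ^×)²; places V = {2, 3, 5, 7, 11, 13, 29, 31, 37, 47, 53, ∞}.
(a,b)_7: α=2, u≡1; β=2, v≡6 (mod 7); (1|7)=+1, (6|7)=-1; sign (−1)^0·+1^2·-1^2 = +1.
(a,b)_∞: sgn(106)=+, sgn(-320385)=−, so +1.
(a,b)_53: α=5, u≡22; β=3, v≡35 (mod 53); (22|53)=-1, (35|53)=-1; sign (−1)^0·-1^3·-1^5 = +1.
(a,b)_29: α=-2, u≡17; β=0, v≡25 (mod 29); (17|29)=-1, (25|29)=+1; sign (−1)^0·-1^0·+1^-2 = +1.
(a,b)_31: α=2, u≡27; β=1, v≡14 (mod 31); (27|31)=-1, (14|31)=+1; sign (−1)^0·-1^1·+1^2 = -1.
(a,b)_5: α=8, u≡4; β=3, v≡3 (mod 5); (4|5)=+1, (3|5)=-1; sign (−1)^0·+1^3·-1^8 = +1.
(a,b)_13: α=4, u≡6; β=3, v≡4 (mod 13); (6|13)=-1, (4|13)=+1; sign (−1)^0·-1^3·+1^4 = -1.
(a,b)_11: α=-2, u≡8; β=-2, v≡4 (mod 11); (8|11)=-1, (4|11)=+1; sign (−1)^0·-1^-2·+1^-2 = +1.
(a,b)_47: α=-2, u≡28; β=0, v≡1 (mod 47); (28|47)=+1, (1|47)=+1; sign (−1)^0·+1^0·+1^-2 = +1.
(a,b)_2: α=7, β=6; u≡5, v≡7 (mod 8); ε(u)ε(v)=0·1, αω(v)=7·0, βω(u)=6·1; sum ≡ 0  ⇒  +1.
(a,b)_3: α=6, u≡1; β=-1, v≡2 (mod 3); (1|3)=+1, (2|3)=-1; sign (−1)^0·+1^-1·-1^6 = +1.
(a,b)_37: α=-2, u≡35; β=-2, v≡18 (mod 37); (35|37)=-1, (18|37)=-1; sign (−1)^0·-1^-2·-1^-2 = +1.
Ram(106, -320385) = {13, 31}; no ℚ_13-point on the conic.

[13, 31]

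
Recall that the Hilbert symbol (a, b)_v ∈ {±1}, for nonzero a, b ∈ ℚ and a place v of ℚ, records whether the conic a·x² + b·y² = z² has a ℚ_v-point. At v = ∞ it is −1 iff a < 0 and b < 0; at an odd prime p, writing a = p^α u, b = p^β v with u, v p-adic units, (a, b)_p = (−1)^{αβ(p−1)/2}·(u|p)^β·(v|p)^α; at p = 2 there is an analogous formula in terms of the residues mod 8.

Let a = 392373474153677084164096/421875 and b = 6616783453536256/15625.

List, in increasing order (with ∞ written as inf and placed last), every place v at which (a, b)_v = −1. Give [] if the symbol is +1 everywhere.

[2, 11, 13, 23]

(a, b) ≡ (106743, 319) mod (ℚ^×)²; places V = {2, 3, 5, 7, 11, 13, 17, 23, 29, ∞}.
(a,b)_11: α=2, u≡10; β=1, v≡2 (mod 11); (10|11)=-1, (2|11)=-1; sign (−1)^0·-1^1·-1^2 = -1.
(a,b)_3: α=-3, u≡1; β=0, v≡1 (mod 3); (1|3)=+1, (1|3)=+1; sign (−1)^0·+1^0·+1^-3 = +1.
(a,b)_17: α=3, u≡6; β=2, v≡15 (mod 17); (6|17)=-1, (15|17)=+1; sign (−1)^0·-1^2·+1^3 = +1.
(a,b)_2: α=22, β=14; u≡7, v≡7 (mod 8); ε(u)ε(v)=1·1, αω(v)=22·0, βω(u)=14·0; sum ≡ 1  ⇒  -1.
(a,b)_29: α=2, u≡4; β=1, v≡17 (mod 29); (4|29)=+1, (17|29)=-1; sign (−1)^0·+1^1·-1^2 = +1.
(a,b)_7: α=1, u≡3; β=2, v≡2 (mod 7); (3|7)=-1, (2|7)=+1; sign (−1)^0·-1^2·+1^1 = +1.
(a,b)_23: α=3, u≡3; β=2, v≡7 (mod 23); (3|23)=+1, (7|23)=-1; sign (−1)^0·+1^2·-1^3 = -1.
(a,b)_∞: sgn(106743)=+, sgn(319)=+, so +1.
(a,b)_13: α=3, u≡2; β=2, v≡6 (mod 13); (2|13)=-1, (6|13)=-1; sign (−1)^0·-1^2·-1^3 = -1.
(a,b)_5: α=-6, u≡3; β=-6, v≡1 (mod 5); (3|5)=-1, (1|5)=+1; sign (−1)^0·-1^-6·+1^-6 = +1.
Ram(106743, 319) = {2, 11, 13, 23}; no ℚ_2-point on the conic.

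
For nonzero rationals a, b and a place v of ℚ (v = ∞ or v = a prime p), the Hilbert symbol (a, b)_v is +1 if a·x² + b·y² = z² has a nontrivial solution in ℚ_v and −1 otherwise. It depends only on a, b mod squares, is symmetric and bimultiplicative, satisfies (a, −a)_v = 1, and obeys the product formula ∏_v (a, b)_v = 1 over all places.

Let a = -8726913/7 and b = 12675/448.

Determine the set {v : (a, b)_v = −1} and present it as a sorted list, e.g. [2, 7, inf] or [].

Mod squares: a ≡ -12831, b ≡ 21. Check v ∈ {∞, 2, 3, 5, 7, 13, 23, 47}.
v=∞: -12831 < 0 and 21 > 0  ⇒  (a,b)_∞ = +1.
v=47: a=47^1·(≡16), b=47^0·(≡37) mod 47; (16|47)=+1, (37|47)=+1; (−1)^{1·0·23}·(+1)^0·(+1)^1 = +1.
v=7: a=7^-1·(≡1), b=7^-1·(≡5) mod 7; (1|7)=+1, (5|7)=-1; (−1)^{-1·-1·3}·(+1)^-1·(-1)^-1 = +1.
v=13: a=13^1·(≡12), b=13^2·(≡6) mod 13; (12|13)=+1, (6|13)=-1; (−1)^{1·2·6}·(+1)^2·(-1)^1 = -1.
v=23: a=23^2·(≡9), b=23^0·(≡19) mod 23; (9|23)=+1, (19|23)=-1; (−1)^{2·0·11}·(+1)^0·(-1)^2 = +1.
v=3: a=3^3·(≡1), b=3^1·(≡1) mod 3; (1|3)=+1, (1|3)=+1; (−1)^{3·1·1}·(+1)^1·(+1)^3 = -1.
v=2: v_2(a)=0, v_2(b)=-6; units ≡ 1, 5 (mod 8); ε·ε+αω+βω = 0·0+0·1+-6·0 ≡ 0  ⇒  (a,b)_2 = +1.
v=5: a=5^0·(≡1), b=5^2·(≡4) mod 5; (1|5)=+1, (4|5)=+1; (−1)^{0·2·2}·(+1)^2·(+1)^0 = +1.
|Ram(-12831, 21)| = 2, even; anisotropic at {3, 13}.

[3, 13]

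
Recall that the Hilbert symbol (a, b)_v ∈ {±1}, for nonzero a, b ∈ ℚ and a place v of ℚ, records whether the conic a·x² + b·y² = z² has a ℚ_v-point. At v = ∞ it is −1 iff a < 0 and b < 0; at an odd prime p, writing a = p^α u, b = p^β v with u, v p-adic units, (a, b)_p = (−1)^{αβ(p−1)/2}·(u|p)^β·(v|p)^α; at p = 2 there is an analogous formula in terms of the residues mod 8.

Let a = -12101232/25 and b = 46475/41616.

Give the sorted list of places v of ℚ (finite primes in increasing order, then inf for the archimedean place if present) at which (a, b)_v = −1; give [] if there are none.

Mod squares: a ≡ -756327, b ≡ 11. Check v ∈ {∞, 2, 3, 5, 11, 13, 17, 41, 43}.
v=2: v_2(a)=4, v_2(b)=-4; units ≡ 1, 3 (mod 8); ε·ε+αω+βω = 0·1+4·1+-4·0 ≡ 0  ⇒  (a,b)_2 = +1.
v=5: a=5^-2·(≡3), b=5^2·(≡4) mod 5; (3|5)=-1, (4|5)=+1; (−1)^{-2·2·2}·(-1)^2·(+1)^-2 = +1.
v=11: a=11^1·(≡3), b=11^1·(≡4) mod 11; (3|11)=+1, (4|11)=+1; (−1)^{1·1·5}·(+1)^1·(+1)^1 = -1.
v=41: a=41^1·(≡38), b=41^0·(≡22) mod 41; (38|41)=-1, (22|41)=-1; (−1)^{1·0·20}·(-1)^0·(-1)^1 = -1.
v=3: a=3^1·(≡2), b=3^-2·(≡2) mod 3; (2|3)=-1, (2|3)=-1; (−1)^{1·-2·1}·(-1)^-2·(-1)^1 = -1.
v=17: a=17^0·(≡6), b=17^-2·(≡6) mod 17; (6|17)=-1, (6|17)=-1; (−1)^{0·-2·8}·(-1)^-2·(-1)^0 = +1.
v=43: a=43^1·(≡40), b=43^0·(≡1) mod 43; (40|43)=+1, (1|43)=+1; (−1)^{1·0·21}·(+1)^0·(+1)^1 = +1.
v=13: a=13^1·(≡12), b=13^2·(≡5) mod 13; (12|13)=+1, (5|13)=-1; (−1)^{1·2·6}·(+1)^2·(-1)^1 = -1.
v=∞: -756327 < 0 and 11 > 0  ⇒  (a,b)_∞ = +1.
(-756327, 11 / ℚ) ramifies at {3, 11, 13, 41}: a division algebra.

[3, 11, 13, 41]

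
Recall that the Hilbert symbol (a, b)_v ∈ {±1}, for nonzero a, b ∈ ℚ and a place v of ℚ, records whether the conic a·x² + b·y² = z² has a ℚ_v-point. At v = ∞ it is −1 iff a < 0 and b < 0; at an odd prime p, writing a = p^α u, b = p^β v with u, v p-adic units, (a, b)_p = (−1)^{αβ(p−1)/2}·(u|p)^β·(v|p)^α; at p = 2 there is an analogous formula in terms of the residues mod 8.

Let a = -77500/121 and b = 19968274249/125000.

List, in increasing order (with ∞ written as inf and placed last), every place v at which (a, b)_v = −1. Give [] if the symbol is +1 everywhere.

Mod squares: a ≡ -31, b ≡ 19778. Check v ∈ {∞, 2, 5, 7, 11, 29, 31}.
v=7: a=7^0·(≡2), b=7^4·(≡5) mod 7; (2|7)=+1, (5|7)=-1; (−1)^{0·4·3}·(+1)^4·(-1)^0 = +1.
v=5: a=5^4·(≡1), b=5^-6·(≡3) mod 5; (1|5)=+1, (3|5)=-1; (−1)^{4·-6·2}·(+1)^-6·(-1)^4 = +1.
v=∞: -31 < 0 and 19778 > 0  ⇒  (a,b)_∞ = +1.
v=29: a=29^0·(≡15), b=29^3·(≡10) mod 29; (15|29)=-1, (10|29)=-1; (−1)^{0·3·14}·(-1)^3·(-1)^0 = -1.
v=31: a=31^1·(≡17), b=31^1·(≡1) mod 31; (17|31)=-1, (1|31)=+1; (−1)^{1·1·15}·(-1)^1·(+1)^1 = +1.
v=11: a=11^-2·(≡6), b=11^1·(≡3) mod 11; (6|11)=-1, (3|11)=+1; (−1)^{-2·1·5}·(-1)^1·(+1)^-2 = -1.
v=2: v_2(a)=2, v_2(b)=-3; units ≡ 1, 1 (mod 8); ε·ε+αω+βω = 0·0+2·0+-3·0 ≡ 0  ⇒  (a,b)_2 = +1.
Ram(-31, 19778) = {11, 29}; no ℚ_11-point on the conic.

[11, 29]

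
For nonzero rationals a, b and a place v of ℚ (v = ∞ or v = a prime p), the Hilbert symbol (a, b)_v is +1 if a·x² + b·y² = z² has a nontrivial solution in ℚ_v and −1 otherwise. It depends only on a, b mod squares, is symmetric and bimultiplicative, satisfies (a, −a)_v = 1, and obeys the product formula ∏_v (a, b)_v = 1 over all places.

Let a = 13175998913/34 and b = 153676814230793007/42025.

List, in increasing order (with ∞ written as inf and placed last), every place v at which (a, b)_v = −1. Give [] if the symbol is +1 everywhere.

(a, b) ≡ (1542002, 7) mod (ℚ^×)²; places V = {2, 3, 5, 7, 11, 17, 19, 31, 41, ∞}.
(a,b)_19: α=1, u≡5; β=2, v≡6 (mod 19); (5|19)=+1, (6|19)=+1; sign (−1)^0·+1^2·+1^1 = +1.
(a,b)_41: α=0, u≡5; β=-2, v≡3 (mod 41); (5|41)=+1, (3|41)=-1; sign (−1)^0·+1^-2·-1^0 = +1.
(a,b)_7: α=5, u≡6; β=3, v≡2 (mod 7); (6|7)=-1, (2|7)=+1; sign (−1)^1·-1^3·+1^5 = +1.
(a,b)_17: α=-1, u≡5; β=0, v≡6 (mod 17); (5|17)=-1, (6|17)=-1; sign (−1)^0·-1^0·-1^-1 = -1.
(a,b)_2: α=-1, β=0; u≡1, v≡7 (mod 8); ε(u)ε(v)=0·1, αω(v)=-1·0, βω(u)=0·0; sum ≡ 0  ⇒  +1.
(a,b)_∞: sgn(1542002)=+, sgn(7)=+, so +1.
(a,b)_11: α=3, u≡5; β=6, v≡8 (mod 11); (5|11)=+1, (8|11)=-1; sign (−1)^0·+1^6·-1^3 = -1.
(a,b)_3: α=0, u≡2; β=6, v≡1 (mod 3); (2|3)=-1, (1|3)=+1; sign (−1)^0·-1^6·+1^0 = +1.
(a,b)_31: α=1, u≡9; β=2, v≡4 (mod 31); (9|31)=+1, (4|31)=+1; sign (−1)^0·+1^2·+1^1 = +1.
(a,b)_5: α=0, u≡2; β=-2, v≡2 (mod 5); (2|5)=-1, (2|5)=-1; sign (−1)^0·-1^-2·-1^0 = +1.
(1542002, 7 / ℚ) ramifies at {11, 17}: a division algebra.

[11, 17]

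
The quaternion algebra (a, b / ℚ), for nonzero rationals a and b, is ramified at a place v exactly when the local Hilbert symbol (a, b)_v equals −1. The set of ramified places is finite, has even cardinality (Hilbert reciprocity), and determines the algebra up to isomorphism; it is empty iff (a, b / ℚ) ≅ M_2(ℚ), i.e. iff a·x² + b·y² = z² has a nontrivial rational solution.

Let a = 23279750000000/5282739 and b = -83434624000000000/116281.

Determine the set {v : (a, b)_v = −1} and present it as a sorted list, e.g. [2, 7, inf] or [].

[2, 19]

Mod squares: a ≡ 60610, b ≡ -19285. Check v ∈ {∞, 2, 3, 5, 7, 11, 13, 19, 29, 31}.
v=11: a=11^-3·(≡6), b=11^-2·(≡5) mod 11; (6|11)=-1, (5|11)=+1; (−1)^{-3·-2·5}·(-1)^-2·(+1)^-3 = +1.
v=7: a=7^-2·(≡1), b=7^1·(≡6) mod 7; (1|7)=+1, (6|7)=-1; (−1)^{-2·1·3}·(+1)^1·(-1)^-2 = +1.
v=19: a=19^1·(≡7), b=19^1·(≡16) mod 19; (7|19)=+1, (16|19)=+1; (−1)^{1·1·9}·(+1)^1·(+1)^1 = -1.
v=3: a=3^-4·(≡1), b=3^0·(≡2) mod 3; (1|3)=+1, (2|3)=-1; (−1)^{-4·0·1}·(+1)^0·(-1)^-4 = +1.
v=31: a=31^0·(≡10), b=31^-2·(≡18) mod 31; (10|31)=+1, (18|31)=+1; (−1)^{0·-2·15}·(+1)^-2·(+1)^0 = +1.
v=13: a=13^2·(≡4), b=13^2·(≡11) mod 13; (4|13)=+1, (11|13)=-1; (−1)^{2·2·6}·(+1)^2·(-1)^2 = +1.
v=∞: 60610 > 0 and -19285 < 0  ⇒  (a,b)_∞ = +1.
v=5: a=5^9·(≡3), b=5^9·(≡2) mod 5; (3|5)=-1, (2|5)=-1; (−1)^{9·9·2}·(-1)^9·(-1)^9 = +1.
v=29: a=29^1·(≡26), b=29^1·(≡19) mod 29; (26|29)=-1, (19|29)=-1; (−1)^{1·1·14}·(-1)^1·(-1)^1 = +1.
v=2: v_2(a)=7, v_2(b)=16; units ≡ 1, 3 (mod 8); ε·ε+αω+βω = 0·1+7·1+16·0 ≡ 1  ⇒  (a,b)_2 = -1.
Ram(60610, -19285) = {2, 19}; no ℚ_2-point on the conic.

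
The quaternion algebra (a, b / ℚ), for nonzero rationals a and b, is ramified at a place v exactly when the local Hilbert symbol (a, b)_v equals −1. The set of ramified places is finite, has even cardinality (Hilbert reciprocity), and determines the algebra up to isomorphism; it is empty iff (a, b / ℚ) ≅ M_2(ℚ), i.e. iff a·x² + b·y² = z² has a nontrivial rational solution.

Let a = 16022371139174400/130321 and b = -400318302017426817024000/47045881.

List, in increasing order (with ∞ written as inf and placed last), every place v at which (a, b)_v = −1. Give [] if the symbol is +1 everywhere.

[2, 3]

(a, b) ≡ (231, -10) mod (ℚ^×)²; places V = {2, 3, 5, 7, 11, 13, 19, ∞}.
(a,b)_11: α=3, u≡8; β=4, v≡1 (mod 11); (8|11)=-1, (1|11)=+1; sign (−1)^0·-1^4·+1^3 = +1.
(a,b)_2: α=14, β=21; u≡7, v≡3 (mod 8); ε(u)ε(v)=1·1, αω(v)=14·1, βω(u)=21·0; sum ≡ 1  ⇒  -1.
(a,b)_19: α=-4, u≡14; β=-6, v≡9 (mod 19); (14|19)=-1, (9|19)=+1; sign (−1)^0·-1^-6·+1^-4 = +1.
(a,b)_∞: sgn(231)=+, sgn(-10)=−, so +1.
(a,b)_13: α=4, u≡10; β=6, v≡9 (mod 13); (10|13)=+1, (9|13)=+1; sign (−1)^0·+1^6·+1^4 = +1.
(a,b)_5: α=2, u≡1; β=3, v≡3 (mod 5); (1|5)=+1, (3|5)=-1; sign (−1)^0·+1^3·-1^2 = +1.
(a,b)_7: α=3, u≡3; β=4, v≡1 (mod 7); (3|7)=-1, (1|7)=+1; sign (−1)^0·-1^4·+1^3 = +1.
(a,b)_3: α=1, u≡2; β=2, v≡2 (mod 3); (2|3)=-1, (2|3)=-1; sign (−1)^0·-1^2·-1^1 = -1.
(231, -10 / ℚ) ramifies at {2, 3}: a division algebra.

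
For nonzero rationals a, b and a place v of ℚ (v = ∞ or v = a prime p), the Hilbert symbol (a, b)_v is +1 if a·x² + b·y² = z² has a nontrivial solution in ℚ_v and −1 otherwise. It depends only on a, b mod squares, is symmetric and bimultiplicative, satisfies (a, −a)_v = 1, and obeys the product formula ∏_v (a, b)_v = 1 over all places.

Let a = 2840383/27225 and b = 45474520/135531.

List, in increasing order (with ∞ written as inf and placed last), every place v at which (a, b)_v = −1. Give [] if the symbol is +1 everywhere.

[5, 11]

(a, b) ≡ (7, 770) mod (ℚ^×)²; places V = {2, 3, 5, 7, 11, 13, 31, 37, ∞}.
(a,b)_37: α=0, u≡10; β=-2, v≡9 (mod 37); (10|37)=+1, (9|37)=+1; sign (−1)^0·+1^-2·+1^0 = +1.
(a,b)_3: α=-2, u≡1; β=-2, v≡2 (mod 3); (1|3)=+1, (2|3)=-1; sign (−1)^0·+1^-2·-1^-2 = +1.
(a,b)_13: α=2, u≡8; β=2, v≡1 (mod 13); (8|13)=-1, (1|13)=+1; sign (−1)^0·-1^2·+1^2 = +1.
(a,b)_5: α=-2, u≡2; β=1, v≡4 (mod 5); (2|5)=-1, (4|5)=+1; sign (−1)^0·-1^1·+1^-2 = -1.
(a,b)_2: α=0, β=3; u≡7, v≡1 (mod 8); ε(u)ε(v)=1·0, αω(v)=0·0, βω(u)=3·0; sum ≡ 0  ⇒  +1.
(a,b)_11: α=-2, u≡8; β=-1, v≡3 (mod 11); (8|11)=-1, (3|11)=+1; sign (−1)^0·-1^-1·+1^-2 = -1.
(a,b)_∞: sgn(7)=+, sgn(770)=+, so +1.
(a,b)_7: α=5, u≡4; β=1, v≡6 (mod 7); (4|7)=+1, (6|7)=-1; sign (−1)^1·+1^1·-1^5 = +1.
(a,b)_31: α=0, u≡10; β=2, v≡17 (mod 31); (10|31)=+1, (17|31)=-1; sign (−1)^0·+1^2·-1^0 = +1.
Ram(7, 770) = {5, 11}; no ℚ_5-point on the conic.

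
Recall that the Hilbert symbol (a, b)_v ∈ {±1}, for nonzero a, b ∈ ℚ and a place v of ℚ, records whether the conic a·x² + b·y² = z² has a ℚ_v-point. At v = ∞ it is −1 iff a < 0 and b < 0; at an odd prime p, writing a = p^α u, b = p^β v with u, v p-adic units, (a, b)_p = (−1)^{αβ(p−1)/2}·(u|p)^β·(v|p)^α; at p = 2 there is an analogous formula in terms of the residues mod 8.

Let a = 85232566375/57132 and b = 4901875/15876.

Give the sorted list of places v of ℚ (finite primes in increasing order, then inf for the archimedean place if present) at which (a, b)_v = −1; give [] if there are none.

Mod squares: a ≡ 292485, b ≡ 7843. Check v ∈ {∞, 2, 3, 5, 7, 11, 17, 23, 31, 37}.
v=2: v_2(a)=-2, v_2(b)=-2; units ≡ 5, 3 (mod 8); ε·ε+αω+βω = 0·1+-2·1+-2·1 ≡ 0  ⇒  (a,b)_2 = +1.
v=5: a=5^3·(≡3), b=5^4·(≡3) mod 5; (3|5)=-1, (3|5)=-1; (−1)^{3·4·2}·(-1)^4·(-1)^3 = -1.
v=∞: 292485 > 0 and 7843 > 0  ⇒  (a,b)_∞ = +1.
v=37: a=37^1·(≡15), b=37^0·(≡26) mod 37; (15|37)=-1, (26|37)=+1; (−1)^{1·0·18}·(-1)^0·(+1)^1 = +1.
v=31: a=31^1·(≡22), b=31^1·(≡14) mod 31; (22|31)=-1, (14|31)=+1; (−1)^{1·1·15}·(-1)^1·(+1)^1 = +1.
v=11: a=11^2·(≡2), b=11^1·(≡5) mod 11; (2|11)=-1, (5|11)=+1; (−1)^{2·1·5}·(-1)^1·(+1)^2 = -1.
v=7: a=7^0·(≡1), b=7^-2·(≡3) mod 7; (1|7)=+1, (3|7)=-1; (−1)^{0·-2·3}·(+1)^-2·(-1)^0 = +1.
v=17: a=17^3·(≡8), b=17^0·(≡12) mod 17; (8|17)=+1, (12|17)=-1; (−1)^{3·0·8}·(+1)^0·(-1)^3 = -1.
v=23: a=23^-2·(≡15), b=23^1·(≡5) mod 23; (15|23)=-1, (5|23)=-1; (−1)^{-2·1·11}·(-1)^1·(-1)^-2 = -1.
v=3: a=3^-3·(≡1), b=3^-4·(≡1) mod 3; (1|3)=+1, (1|3)=+1; (−1)^{-3·-4·1}·(+1)^-4·(+1)^-3 = +1.
Ram(292485, 7843) = {5, 11, 17, 23}; no ℚ_5-point on the conic.

[5, 11, 17, 23]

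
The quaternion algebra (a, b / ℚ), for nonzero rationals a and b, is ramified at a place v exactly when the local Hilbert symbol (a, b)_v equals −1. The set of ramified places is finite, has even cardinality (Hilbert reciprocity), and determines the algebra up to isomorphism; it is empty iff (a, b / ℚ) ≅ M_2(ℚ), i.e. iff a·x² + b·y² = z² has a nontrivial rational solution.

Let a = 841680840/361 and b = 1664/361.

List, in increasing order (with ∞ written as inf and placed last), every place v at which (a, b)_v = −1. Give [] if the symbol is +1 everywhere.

[2, 3, 7, 13]

Mod squares: a ≡ 210, b ≡ 26. Check v ∈ {∞, 2, 3, 5, 7, 11, 13, 19}.
v=13: a=13^2·(≡6), b=13^1·(≡5) mod 13; (6|13)=-1, (5|13)=-1; (−1)^{2·1·6}·(-1)^1·(-1)^2 = -1.
v=11: a=11^2·(≡4), b=11^0·(≡4) mod 11; (4|11)=+1, (4|11)=+1; (−1)^{2·0·5}·(+1)^0·(+1)^2 = +1.
v=5: a=5^1·(≡3), b=5^0·(≡4) mod 5; (3|5)=-1, (4|5)=+1; (−1)^{1·0·2}·(-1)^0·(+1)^1 = +1.
v=3: a=3^1·(≡1), b=3^0·(≡2) mod 3; (1|3)=+1, (2|3)=-1; (−1)^{1·0·1}·(+1)^0·(-1)^1 = -1.
v=2: v_2(a)=3, v_2(b)=7; units ≡ 1, 5 (mod 8); ε·ε+αω+βω = 0·0+3·1+7·0 ≡ 1  ⇒  (a,b)_2 = -1.
v=∞: 210 > 0 and 26 > 0  ⇒  (a,b)_∞ = +1.
v=7: a=7^3·(≡4), b=7^0·(≡3) mod 7; (4|7)=+1, (3|7)=-1; (−1)^{3·0·3}·(+1)^0·(-1)^3 = -1.
v=19: a=19^-2·(≡11), b=19^-2·(≡11) mod 19; (11|19)=+1, (11|19)=+1; (−1)^{-2·-2·9}·(+1)^-2·(+1)^-2 = +1.
|Ram(210, 26)| = 4, even; anisotropic at {2, 3, 7, 13}.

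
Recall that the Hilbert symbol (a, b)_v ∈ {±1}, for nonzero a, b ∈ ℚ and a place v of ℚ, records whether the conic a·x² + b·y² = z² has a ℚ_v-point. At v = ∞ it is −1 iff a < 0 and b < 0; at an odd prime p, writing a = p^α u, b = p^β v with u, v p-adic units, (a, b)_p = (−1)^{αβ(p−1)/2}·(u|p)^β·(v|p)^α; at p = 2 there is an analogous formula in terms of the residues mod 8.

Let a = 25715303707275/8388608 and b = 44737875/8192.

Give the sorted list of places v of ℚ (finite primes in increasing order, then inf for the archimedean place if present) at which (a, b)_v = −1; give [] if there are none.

[2, 5, 7, 13]

(a, b) ≡ (598, 397670) mod (ℚ^×)²; places V = {2, 3, 5, 7, 13, 19, 23, ∞}.
(a,b)_2: α=-23, β=-13; u≡3, v≡3 (mod 8); ε(u)ε(v)=1·1, αω(v)=-23·1, βω(u)=-13·1; sum ≡ 1  ⇒  -1.
(a,b)_∞: sgn(598)=+, sgn(397670)=+, so +1.
(a,b)_7: α=6, u≡3; β=1, v≡3 (mod 7); (3|7)=-1, (3|7)=-1; sign (−1)^0·-1^1·-1^6 = -1.
(a,b)_23: α=1, u≡2; β=1, v≡21 (mod 23); (2|23)=+1, (21|23)=-1; sign (−1)^1·+1^1·-1^1 = +1.
(a,b)_13: α=1, u≡2; β=1, v≡1 (mod 13); (2|13)=-1, (1|13)=+1; sign (−1)^0·-1^1·+1^1 = -1.
(a,b)_19: α=2, u≡6; β=1, v≡4 (mod 19); (6|19)=+1, (4|19)=+1; sign (−1)^0·+1^1·+1^2 = +1.
(a,b)_5: α=2, u≡2; β=3, v≡4 (mod 5); (2|5)=-1, (4|5)=+1; sign (−1)^0·-1^3·+1^2 = -1.
(a,b)_3: α=4, u≡1; β=2, v≡2 (mod 3); (1|3)=+1, (2|3)=-1; sign (−1)^0·+1^2·-1^4 = +1.
Ram(598, 397670) = {2, 5, 7, 13}; no ℚ_2-point on the conic.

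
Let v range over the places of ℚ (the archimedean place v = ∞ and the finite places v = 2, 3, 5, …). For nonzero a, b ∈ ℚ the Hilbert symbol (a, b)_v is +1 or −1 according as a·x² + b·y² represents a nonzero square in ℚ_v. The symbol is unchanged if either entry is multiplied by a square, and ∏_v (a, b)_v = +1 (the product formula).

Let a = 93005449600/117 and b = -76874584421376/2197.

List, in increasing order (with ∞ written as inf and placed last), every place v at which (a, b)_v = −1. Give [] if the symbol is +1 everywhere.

(a, b) ≡ (15421822, -1316497) mod (ℚ^×)²; places V = {2, 3, 5, 7, 13, 17, 23, 37, 41, ∞}.
(a,b)_17: α=1, u≡11; β=1, v≡3 (mod 17); (11|17)=-1, (3|17)=-1; sign (−1)^0·-1^1·-1^1 = +1.
(a,b)_5: α=2, u≡2; β=0, v≡2 (mod 5); (2|5)=-1, (2|5)=-1; sign (−1)^0·-1^0·-1^2 = +1.
(a,b)_2: α=7, β=10; u≡7, v≡7 (mod 8); ε(u)ε(v)=1·1, αω(v)=7·0, βω(u)=10·0; sum ≡ 1  ⇒  -1.
(a,b)_37: α=1, u≡27; β=1, v≡20 (mod 37); (27|37)=+1, (20|37)=-1; sign (−1)^0·+1^1·-1^1 = -1.
(a,b)_7: α=2, u≡6; β=3, v≡6 (mod 7); (6|7)=-1, (6|7)=-1; sign (−1)^0·-1^3·-1^2 = -1.
(a,b)_41: α=1, u≡16; β=2, v≡38 (mod 41); (16|41)=+1, (38|41)=-1; sign (−1)^0·+1^2·-1^1 = -1.
(a,b)_∞: sgn(15421822)=+, sgn(-1316497)=−, so +1.
(a,b)_3: α=-2, u≡1; β=2, v≡2 (mod 3); (1|3)=+1, (2|3)=-1; sign (−1)^0·+1^2·-1^-2 = +1.
(a,b)_23: α=1, u≡4; β=1, v≡12 (mod 23); (4|23)=+1, (12|23)=+1; sign (−1)^1·+1^1·+1^1 = -1.
(a,b)_13: α=-1, u≡7; β=-3, v≡12 (mod 13); (7|13)=-1, (12|13)=+1; sign (−1)^0·-1^-3·+1^-1 = -1.
Ram(15421822, -1316497) = {2, 7, 13, 23, 37, 41}; no ℚ_2-point on the conic.

[2, 7, 13, 23, 37, 41]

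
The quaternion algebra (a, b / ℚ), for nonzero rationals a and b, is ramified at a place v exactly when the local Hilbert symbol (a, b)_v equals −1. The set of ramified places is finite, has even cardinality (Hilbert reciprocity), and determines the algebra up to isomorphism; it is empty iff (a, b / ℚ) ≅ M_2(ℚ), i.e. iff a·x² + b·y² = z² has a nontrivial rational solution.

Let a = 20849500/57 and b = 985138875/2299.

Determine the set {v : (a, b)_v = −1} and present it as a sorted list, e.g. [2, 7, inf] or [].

[3, 5, 7, 19]

Mod squares: a ≡ 242535, b ≡ 1697745. Check v ∈ {∞, 2, 3, 5, 7, 11, 19, 23, 37}.
v=3: a=3^-1·(≡1), b=3^3·(≡1) mod 3; (1|3)=+1, (1|3)=+1; (−1)^{-1·3·1}·(+1)^3·(+1)^-1 = -1.
v=∞: 242535 > 0 and 1697745 > 0  ⇒  (a,b)_∞ = +1.
v=19: a=19^-1·(≡7), b=19^-1·(≡4) mod 19; (7|19)=+1, (4|19)=+1; (−1)^{-1·-1·9}·(+1)^-1·(+1)^-1 = -1.
v=5: a=5^3·(≡3), b=5^3·(≡4) mod 5; (3|5)=-1, (4|5)=+1; (−1)^{3·3·2}·(-1)^3·(+1)^3 = -1.
v=23: a=23^1·(≡21), b=23^1·(≡16) mod 23; (21|23)=-1, (16|23)=+1; (−1)^{1·1·11}·(-1)^1·(+1)^1 = +1.
v=7: a=7^2·(≡5), b=7^3·(≡6) mod 7; (5|7)=-1, (6|7)=-1; (−1)^{2·3·3}·(-1)^3·(-1)^2 = -1.
v=37: a=37^1·(≡18), b=37^1·(≡35) mod 37; (18|37)=-1, (35|37)=-1; (−1)^{1·1·18}·(-1)^1·(-1)^1 = +1.
v=11: a=11^0·(≡6), b=11^-2·(≡9) mod 11; (6|11)=-1, (9|11)=+1; (−1)^{0·-2·5}·(-1)^-2·(+1)^0 = +1.
v=2: v_2(a)=2, v_2(b)=0; units ≡ 7, 1 (mod 8); ε·ε+αω+βω = 1·0+2·0+0·0 ≡ 0  ⇒  (a,b)_2 = +1.
Ram(242535, 1697745) = {3, 5, 7, 19}; no ℚ_3-point on the conic.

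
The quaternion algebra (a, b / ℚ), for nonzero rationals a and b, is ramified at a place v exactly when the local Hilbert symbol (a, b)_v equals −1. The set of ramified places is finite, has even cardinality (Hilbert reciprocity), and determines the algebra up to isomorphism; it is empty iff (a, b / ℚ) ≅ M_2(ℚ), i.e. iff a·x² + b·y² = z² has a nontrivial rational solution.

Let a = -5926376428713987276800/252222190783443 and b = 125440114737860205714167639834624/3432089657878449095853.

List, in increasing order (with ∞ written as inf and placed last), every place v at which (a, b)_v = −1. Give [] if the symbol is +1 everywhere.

(a, b) ≡ (-231, 182) mod (ℚ^×)²; places V = {2, 3, 5, 7, 11, 13, 17, 19, 29, 43, ∞}.
(a,b)_13: α=0, u≡1; β=-1, v≡12 (mod 13); (1|13)=+1, (12|13)=+1; sign (−1)^0·+1^-1·+1^0 = +1.
(a,b)_17: α=4, u≡3; β=6, v≡7 (mod 17); (3|17)=-1, (7|17)=-1; sign (−1)^0·-1^6·-1^4 = +1.
(a,b)_3: α=-5, u≡1; β=-10, v≡2 (mod 3); (1|3)=+1, (2|3)=-1; sign (−1)^0·+1^-10·-1^-5 = -1.
(a,b)_11: α=5, u≡5; β=4, v≡2 (mod 11); (5|11)=+1, (2|11)=-1; sign (−1)^0·+1^4·-1^5 = -1.
(a,b)_43: α=-4, u≡8; β=-6, v≡40 (mod 43); (8|43)=-1, (40|43)=+1; sign (−1)^0·-1^-6·+1^-4 = +1.
(a,b)_2: α=20, β=43; u≡1, v≡3 (mod 8); ε(u)ε(v)=0·1, αω(v)=20·1, βω(u)=43·0; sum ≡ 0  ⇒  +1.
(a,b)_∞: sgn(-231)=−, sgn(182)=+, so +1.
(a,b)_29: α=-2, u≡1; β=-4, v≡12 (mod 29); (1|29)=+1, (12|29)=-1; sign (−1)^0·+1^-4·-1^-2 = +1.
(a,b)_19: α=-2, u≡17; β=0, v≡6 (mod 19); (17|19)=+1, (6|19)=+1; sign (−1)^0·+1^0·+1^-2 = +1.
(a,b)_7: α=5, u≡2; β=9, v≡5 (mod 7); (2|7)=+1, (5|7)=-1; sign (−1)^1·+1^9·-1^5 = +1.
(a,b)_5: α=2, u≡1; β=0, v≡3 (mod 5); (1|5)=+1, (3|5)=-1; sign (−1)^0·+1^0·-1^2 = +1.
Ram(-231, 182) = {3, 11}; no ℚ_3-point on the conic.

[3, 11]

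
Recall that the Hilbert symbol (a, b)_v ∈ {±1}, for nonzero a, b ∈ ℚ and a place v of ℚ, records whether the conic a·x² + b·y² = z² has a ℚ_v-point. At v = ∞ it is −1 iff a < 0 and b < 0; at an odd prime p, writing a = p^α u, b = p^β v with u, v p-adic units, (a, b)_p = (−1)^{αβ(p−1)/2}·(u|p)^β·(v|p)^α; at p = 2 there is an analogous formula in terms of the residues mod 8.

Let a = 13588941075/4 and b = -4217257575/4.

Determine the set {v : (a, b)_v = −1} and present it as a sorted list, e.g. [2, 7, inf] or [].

[3, 17, 19, 29]

Mod squares: a ≡ 646323, b ≡ -22287. Check v ∈ {∞, 2, 3, 5, 17, 19, 23, 29}.
v=2: v_2(a)=-2, v_2(b)=-2; units ≡ 3, 1 (mod 8); ε·ε+αω+βω = 1·0+-2·0+-2·1 ≡ 0  ⇒  (a,b)_2 = +1.
v=17: a=17^1·(≡10), b=17^1·(≡1) mod 17; (10|17)=-1, (1|17)=+1; (−1)^{1·1·8}·(-1)^1·(+1)^1 = -1.
v=29: a=29^3·(≡14), b=29^2·(≡19) mod 29; (14|29)=-1, (19|29)=-1; (−1)^{3·2·14}·(-1)^2·(-1)^3 = -1.
v=5: a=5^2·(≡2), b=5^2·(≡3) mod 5; (2|5)=-1, (3|5)=-1; (−1)^{2·2·2}·(-1)^2·(-1)^2 = +1.
v=19: a=19^1·(≡5), b=19^1·(≡5) mod 19; (5|19)=+1, (5|19)=+1; (−1)^{1·1·9}·(+1)^1·(+1)^1 = -1.
v=3: a=3^1·(≡2), b=3^3·(≡2) mod 3; (2|3)=-1, (2|3)=-1; (−1)^{1·3·1}·(-1)^3·(-1)^1 = -1.
v=23: a=23^1·(≡2), b=23^1·(≡20) mod 23; (2|23)=+1, (20|23)=-1; (−1)^{1·1·11}·(+1)^1·(-1)^1 = +1.
v=∞: 646323 > 0 and -22287 < 0  ⇒  (a,b)_∞ = +1.
|Ram(646323, -22287)| = 4, even; anisotropic at {3, 17, 19, 29}.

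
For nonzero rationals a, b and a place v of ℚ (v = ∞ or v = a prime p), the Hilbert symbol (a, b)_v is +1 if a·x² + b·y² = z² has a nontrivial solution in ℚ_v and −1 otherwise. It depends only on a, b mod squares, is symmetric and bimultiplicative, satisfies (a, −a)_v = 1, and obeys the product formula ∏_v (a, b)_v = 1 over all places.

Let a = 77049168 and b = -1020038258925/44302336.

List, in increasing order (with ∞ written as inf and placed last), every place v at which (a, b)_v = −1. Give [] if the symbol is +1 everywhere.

Mod squares: a ≡ 98277, b ≡ -209797. Check v ∈ {∞, 2, 3, 5, 7, 13, 17, 41, 43, 47}.
v=2: v_2(a)=4, v_2(b)=-18; units ≡ 5, 3 (mod 8); ε·ε+αω+βω = 0·1+4·1+-18·1 ≡ 0  ⇒  (a,b)_2 = +1.
v=41: a=41^1·(≡13), b=41^1·(≡10) mod 41; (13|41)=-1, (10|41)=+1; (−1)^{1·1·20}·(-1)^1·(+1)^1 = -1.
v=17: a=17^1·(≡2), b=17^1·(≡15) mod 17; (2|17)=+1, (15|17)=+1; (−1)^{1·1·8}·(+1)^1·(+1)^1 = +1.
v=7: a=7^2·(≡1), b=7^5·(≡6) mod 7; (1|7)=+1, (6|7)=-1; (−1)^{2·5·3}·(+1)^5·(-1)^2 = +1.
v=3: a=3^1·(≡2), b=3^4·(≡2) mod 3; (2|3)=-1, (2|3)=-1; (−1)^{1·4·1}·(-1)^4·(-1)^1 = -1.
v=∞: 98277 > 0 and -209797 < 0  ⇒  (a,b)_∞ = +1.
v=43: a=43^0·(≡5), b=43^1·(≡17) mod 43; (5|43)=-1, (17|43)=+1; (−1)^{0·1·21}·(-1)^1·(+1)^0 = -1.
v=47: a=47^1·(≡31), b=47^0·(≡40) mod 47; (31|47)=-1, (40|47)=-1; (−1)^{1·0·23}·(-1)^0·(-1)^1 = -1.
v=13: a=13^0·(≡1), b=13^-2·(≡10) mod 13; (1|13)=+1, (10|13)=+1; (−1)^{0·-2·6}·(+1)^-2·(+1)^0 = +1.
v=5: a=5^0·(≡3), b=5^2·(≡3) mod 5; (3|5)=-1, (3|5)=-1; (−1)^{0·2·2}·(-1)^2·(-1)^0 = +1.
Ram(98277, -209797) = {3, 41, 43, 47}; no ℚ_3-point on the conic.

[3, 41, 43, 47]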